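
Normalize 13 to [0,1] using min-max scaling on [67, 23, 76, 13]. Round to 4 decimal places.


Min = 13, Max = 76
Range = 76 - 13 = 63
Scaled = (x - min) / (max - min)
= (13 - 13) / 63
= 0 / 63
= 0.0000

0.0000


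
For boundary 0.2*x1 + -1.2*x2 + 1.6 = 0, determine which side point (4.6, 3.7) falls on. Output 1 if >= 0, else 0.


Compute 0.2 * 4.6 + -1.2 * 3.7 + 1.6
= 0.92 + -4.44 + 1.6
= -1.92
Since -1.92 < 0, the point is on the negative side.

0


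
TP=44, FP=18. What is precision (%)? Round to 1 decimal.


Precision = TP / (TP + FP) * 100
= 44 / (44 + 18)
= 44 / 62
= 0.7097
= 71.0%

71.0


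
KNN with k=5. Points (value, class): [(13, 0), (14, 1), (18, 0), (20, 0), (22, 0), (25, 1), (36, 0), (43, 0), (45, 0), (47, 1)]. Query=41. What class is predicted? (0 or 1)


Distances from query 41:
Point 43 (class 0): distance = 2
Point 45 (class 0): distance = 4
Point 36 (class 0): distance = 5
Point 47 (class 1): distance = 6
Point 25 (class 1): distance = 16
K=5 nearest neighbors: classes = [0, 0, 0, 1, 1]
Votes for class 1: 2 / 5
Majority vote => class 0

0


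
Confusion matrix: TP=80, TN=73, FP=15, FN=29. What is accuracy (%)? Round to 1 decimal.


Accuracy = (TP + TN) / (TP + TN + FP + FN) * 100
= (80 + 73) / (80 + 73 + 15 + 29)
= 153 / 197
= 0.7766
= 77.7%

77.7


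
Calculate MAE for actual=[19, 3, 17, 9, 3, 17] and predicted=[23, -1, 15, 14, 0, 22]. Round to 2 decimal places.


Absolute errors: [4, 4, 2, 5, 3, 5]
Sum of absolute errors = 23
MAE = 23 / 6 = 3.83

3.83


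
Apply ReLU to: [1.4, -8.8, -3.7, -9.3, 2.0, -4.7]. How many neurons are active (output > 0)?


ReLU(x) = max(0, x) for each element:
ReLU(1.4) = 1.4
ReLU(-8.8) = 0
ReLU(-3.7) = 0
ReLU(-9.3) = 0
ReLU(2.0) = 2.0
ReLU(-4.7) = 0
Active neurons (>0): 2

2


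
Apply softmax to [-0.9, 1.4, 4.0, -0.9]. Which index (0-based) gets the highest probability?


Softmax is a monotonic transformation, so it preserves the argmax.
We need to find the index of the maximum logit.
Index 0: -0.9
Index 1: 1.4
Index 2: 4.0
Index 3: -0.9
Maximum logit = 4.0 at index 2

2


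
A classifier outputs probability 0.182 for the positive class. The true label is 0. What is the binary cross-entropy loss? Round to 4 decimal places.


For y=0: Loss = -log(1-p)
= -log(1 - 0.182)
= -log(0.818)
= -(-0.2009)
= 0.2009

0.2009


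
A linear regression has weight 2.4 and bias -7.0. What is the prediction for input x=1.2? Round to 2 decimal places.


y = 2.4 * 1.2 + (-7.0)
= 2.88 + (-7.0)
= -4.12

-4.12


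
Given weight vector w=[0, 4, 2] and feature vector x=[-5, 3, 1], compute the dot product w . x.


Element-wise products:
0 * -5 = 0
4 * 3 = 12
2 * 1 = 2
Sum = 0 + 12 + 2
= 14

14


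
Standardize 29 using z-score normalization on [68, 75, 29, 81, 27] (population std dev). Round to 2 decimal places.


Mean = (68 + 75 + 29 + 81 + 27) / 5 = 56.0
Variance = sum((x_i - mean)^2) / n = 540.0
Std = sqrt(540.0) = 23.2379
Z = (x - mean) / std
= (29 - 56.0) / 23.2379
= -27.0 / 23.2379
= -1.16

-1.16


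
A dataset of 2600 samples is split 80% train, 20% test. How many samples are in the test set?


Train samples = 2600 * 80% = 2080
Test samples = 2600 - 2080
= 520

520


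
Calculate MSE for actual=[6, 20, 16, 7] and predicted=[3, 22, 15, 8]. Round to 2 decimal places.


Differences: [3, -2, 1, -1]
Squared errors: [9, 4, 1, 1]
Sum of squared errors = 15
MSE = 15 / 4 = 3.75

3.75


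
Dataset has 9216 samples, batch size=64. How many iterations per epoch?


Iterations per epoch = dataset_size / batch_size
= 9216 / 64
= 144

144


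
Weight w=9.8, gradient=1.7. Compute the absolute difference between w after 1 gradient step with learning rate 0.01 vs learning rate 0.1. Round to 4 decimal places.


With lr=0.01: w_new = 9.8 - 0.01 * 1.7 = 9.783
With lr=0.1: w_new = 9.8 - 0.1 * 1.7 = 9.63
Absolute difference = |9.783 - 9.63|
= 0.1530

0.1530


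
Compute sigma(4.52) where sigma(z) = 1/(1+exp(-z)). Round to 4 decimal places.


sigmoid(z) = 1 / (1 + exp(-z))
exp(-(4.52)) = exp(-4.52) = 0.0109
1 + 0.0109 = 1.0109
1 / 1.0109 = 0.9892

0.9892


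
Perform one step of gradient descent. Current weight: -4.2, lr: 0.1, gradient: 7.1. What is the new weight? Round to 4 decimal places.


w_new = w_old - lr * gradient
= -4.2 - 0.1 * 7.1
= -4.2 - (0.71)
= -4.9100

-4.9100


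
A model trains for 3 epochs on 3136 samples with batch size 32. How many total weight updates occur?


Iterations per epoch = 3136 / 32 = 98
Total updates = iterations_per_epoch * epochs
= 98 * 3
= 294

294


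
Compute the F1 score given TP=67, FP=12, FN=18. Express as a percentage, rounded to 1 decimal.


Precision = TP / (TP + FP) = 67 / 79 = 0.8481
Recall = TP / (TP + FN) = 67 / 85 = 0.7882
F1 = 2 * P * R / (P + R)
= 2 * 0.8481 * 0.7882 / (0.8481 + 0.7882)
= 1.337 / 1.6363
= 0.8171
As percentage: 81.7%

81.7


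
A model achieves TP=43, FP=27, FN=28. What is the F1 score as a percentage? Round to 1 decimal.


Precision = TP / (TP + FP) = 43 / 70 = 0.6143
Recall = TP / (TP + FN) = 43 / 71 = 0.6056
F1 = 2 * P * R / (P + R)
= 2 * 0.6143 * 0.6056 / (0.6143 + 0.6056)
= 0.7441 / 1.2199
= 0.6099
As percentage: 61.0%

61.0


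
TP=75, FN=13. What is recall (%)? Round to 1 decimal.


Recall = TP / (TP + FN) * 100
= 75 / (75 + 13)
= 75 / 88
= 0.8523
= 85.2%

85.2


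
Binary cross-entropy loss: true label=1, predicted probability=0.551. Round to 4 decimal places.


For y=1: Loss = -log(p)
= -log(0.551)
= -(-0.596)
= 0.5960

0.5960


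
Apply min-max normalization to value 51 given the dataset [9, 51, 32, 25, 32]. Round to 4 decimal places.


Min = 9, Max = 51
Range = 51 - 9 = 42
Scaled = (x - min) / (max - min)
= (51 - 9) / 42
= 42 / 42
= 1.0000

1.0000


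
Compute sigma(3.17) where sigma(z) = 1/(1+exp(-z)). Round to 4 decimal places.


sigmoid(z) = 1 / (1 + exp(-z))
exp(-(3.17)) = exp(-3.17) = 0.042
1 + 0.042 = 1.042
1 / 1.042 = 0.9597

0.9597


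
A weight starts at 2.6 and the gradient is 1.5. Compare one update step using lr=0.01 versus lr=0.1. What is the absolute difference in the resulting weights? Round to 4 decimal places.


With lr=0.01: w_new = 2.6 - 0.01 * 1.5 = 2.585
With lr=0.1: w_new = 2.6 - 0.1 * 1.5 = 2.45
Absolute difference = |2.585 - 2.45|
= 0.1350

0.1350


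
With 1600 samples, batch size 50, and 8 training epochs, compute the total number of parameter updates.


Iterations per epoch = 1600 / 50 = 32
Total updates = iterations_per_epoch * epochs
= 32 * 8
= 256

256


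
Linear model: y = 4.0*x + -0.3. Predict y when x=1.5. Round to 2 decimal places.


y = 4.0 * 1.5 + (-0.3)
= 6.0 + (-0.3)
= 5.70

5.70


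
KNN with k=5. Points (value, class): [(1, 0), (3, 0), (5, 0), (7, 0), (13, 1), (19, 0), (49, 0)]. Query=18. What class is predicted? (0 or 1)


Distances from query 18:
Point 19 (class 0): distance = 1
Point 13 (class 1): distance = 5
Point 7 (class 0): distance = 11
Point 5 (class 0): distance = 13
Point 3 (class 0): distance = 15
K=5 nearest neighbors: classes = [0, 1, 0, 0, 0]
Votes for class 1: 1 / 5
Majority vote => class 0

0


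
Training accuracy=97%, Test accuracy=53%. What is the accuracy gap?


Gap = train_accuracy - test_accuracy
= 97 - 53
= 44%
This large gap strongly indicates overfitting.

44


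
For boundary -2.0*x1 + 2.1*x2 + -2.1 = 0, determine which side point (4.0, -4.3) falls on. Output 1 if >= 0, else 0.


Compute -2.0 * 4.0 + 2.1 * -4.3 + -2.1
= -8.0 + -9.03 + -2.1
= -19.13
Since -19.13 < 0, the point is on the negative side.

0


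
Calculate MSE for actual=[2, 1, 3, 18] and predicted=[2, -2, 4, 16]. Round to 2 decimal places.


Differences: [0, 3, -1, 2]
Squared errors: [0, 9, 1, 4]
Sum of squared errors = 14
MSE = 14 / 4 = 3.50

3.50


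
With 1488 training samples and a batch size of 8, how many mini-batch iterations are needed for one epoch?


Iterations per epoch = dataset_size / batch_size
= 1488 / 8
= 186

186


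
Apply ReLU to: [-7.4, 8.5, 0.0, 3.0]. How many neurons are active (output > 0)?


ReLU(x) = max(0, x) for each element:
ReLU(-7.4) = 0
ReLU(8.5) = 8.5
ReLU(0.0) = 0
ReLU(3.0) = 3.0
Active neurons (>0): 2

2


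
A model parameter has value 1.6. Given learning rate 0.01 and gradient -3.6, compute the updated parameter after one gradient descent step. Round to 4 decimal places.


w_new = w_old - lr * gradient
= 1.6 - 0.01 * -3.6
= 1.6 - (-0.036)
= 1.6360

1.6360


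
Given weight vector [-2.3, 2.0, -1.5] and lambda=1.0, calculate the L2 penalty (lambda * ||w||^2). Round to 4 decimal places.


Squaring each weight:
(-2.3)^2 = 5.29
2.0^2 = 4.0
(-1.5)^2 = 2.25
Sum of squares = 11.54
Penalty = 1.0 * 11.54 = 11.5400

11.5400


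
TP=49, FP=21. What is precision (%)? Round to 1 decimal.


Precision = TP / (TP + FP) * 100
= 49 / (49 + 21)
= 49 / 70
= 0.7
= 70.0%

70.0


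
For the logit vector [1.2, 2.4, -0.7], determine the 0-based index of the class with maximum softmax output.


Softmax is a monotonic transformation, so it preserves the argmax.
We need to find the index of the maximum logit.
Index 0: 1.2
Index 1: 2.4
Index 2: -0.7
Maximum logit = 2.4 at index 1

1


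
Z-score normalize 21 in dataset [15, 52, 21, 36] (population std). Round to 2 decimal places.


Mean = (15 + 52 + 21 + 36) / 4 = 31.0
Variance = sum((x_i - mean)^2) / n = 205.5
Std = sqrt(205.5) = 14.3353
Z = (x - mean) / std
= (21 - 31.0) / 14.3353
= -10.0 / 14.3353
= -0.70

-0.70


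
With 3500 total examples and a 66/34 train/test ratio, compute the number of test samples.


Train samples = 3500 * 66% = 2310
Test samples = 3500 - 2310
= 1190

1190


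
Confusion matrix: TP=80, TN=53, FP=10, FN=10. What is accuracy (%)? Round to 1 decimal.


Accuracy = (TP + TN) / (TP + TN + FP + FN) * 100
= (80 + 53) / (80 + 53 + 10 + 10)
= 133 / 153
= 0.8693
= 86.9%

86.9


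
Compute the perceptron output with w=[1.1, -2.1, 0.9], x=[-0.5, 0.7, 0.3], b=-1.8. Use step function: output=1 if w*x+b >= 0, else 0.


z = w . x + b
= 1.1*-0.5 + -2.1*0.7 + 0.9*0.3 + -1.8
= -0.55 + -1.47 + 0.27 + -1.8
= -1.75 + -1.8
= -3.55
Since z = -3.55 < 0, output = 0

0


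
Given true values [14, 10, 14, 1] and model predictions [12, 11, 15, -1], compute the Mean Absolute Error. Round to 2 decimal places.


Absolute errors: [2, 1, 1, 2]
Sum of absolute errors = 6
MAE = 6 / 4 = 1.50

1.50


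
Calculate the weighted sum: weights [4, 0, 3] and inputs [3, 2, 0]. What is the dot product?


Element-wise products:
4 * 3 = 12
0 * 2 = 0
3 * 0 = 0
Sum = 12 + 0 + 0
= 12

12


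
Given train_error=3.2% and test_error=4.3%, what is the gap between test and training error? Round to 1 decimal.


Generalization gap = test_error - train_error
= 4.3 - 3.2
= 1.1%
A small gap suggests good generalization.

1.1


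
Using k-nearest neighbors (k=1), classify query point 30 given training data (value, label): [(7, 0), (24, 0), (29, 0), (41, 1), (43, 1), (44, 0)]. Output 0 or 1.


Distances from query 30:
Point 29 (class 0): distance = 1
K=1 nearest neighbors: classes = [0]
Votes for class 1: 0 / 1
Majority vote => class 0

0


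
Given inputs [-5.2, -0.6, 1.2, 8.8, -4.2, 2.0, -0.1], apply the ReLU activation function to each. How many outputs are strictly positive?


ReLU(x) = max(0, x) for each element:
ReLU(-5.2) = 0
ReLU(-0.6) = 0
ReLU(1.2) = 1.2
ReLU(8.8) = 8.8
ReLU(-4.2) = 0
ReLU(2.0) = 2.0
ReLU(-0.1) = 0
Active neurons (>0): 3

3


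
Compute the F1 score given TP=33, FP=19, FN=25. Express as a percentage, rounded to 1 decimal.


Precision = TP / (TP + FP) = 33 / 52 = 0.6346
Recall = TP / (TP + FN) = 33 / 58 = 0.569
F1 = 2 * P * R / (P + R)
= 2 * 0.6346 * 0.569 / (0.6346 + 0.569)
= 0.7221 / 1.2036
= 0.6
As percentage: 60.0%

60.0


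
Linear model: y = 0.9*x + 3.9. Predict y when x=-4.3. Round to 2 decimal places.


y = 0.9 * -4.3 + (3.9)
= -3.87 + (3.9)
= 0.03

0.03


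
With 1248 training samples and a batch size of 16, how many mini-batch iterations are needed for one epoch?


Iterations per epoch = dataset_size / batch_size
= 1248 / 16
= 78

78


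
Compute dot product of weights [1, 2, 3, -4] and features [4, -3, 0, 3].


Element-wise products:
1 * 4 = 4
2 * -3 = -6
3 * 0 = 0
-4 * 3 = -12
Sum = 4 + -6 + 0 + -12
= -14

-14


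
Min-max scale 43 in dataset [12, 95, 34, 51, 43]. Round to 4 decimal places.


Min = 12, Max = 95
Range = 95 - 12 = 83
Scaled = (x - min) / (max - min)
= (43 - 12) / 83
= 31 / 83
= 0.3735

0.3735


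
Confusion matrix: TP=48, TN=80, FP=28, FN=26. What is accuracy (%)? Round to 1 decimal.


Accuracy = (TP + TN) / (TP + TN + FP + FN) * 100
= (48 + 80) / (48 + 80 + 28 + 26)
= 128 / 182
= 0.7033
= 70.3%

70.3


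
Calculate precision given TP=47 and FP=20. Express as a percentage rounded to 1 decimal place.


Precision = TP / (TP + FP) * 100
= 47 / (47 + 20)
= 47 / 67
= 0.7015
= 70.1%

70.1


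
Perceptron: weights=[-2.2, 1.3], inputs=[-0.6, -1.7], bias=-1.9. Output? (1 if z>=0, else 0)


z = w . x + b
= -2.2*-0.6 + 1.3*-1.7 + -1.9
= 1.32 + -2.21 + -1.9
= -0.89 + -1.9
= -2.79
Since z = -2.79 < 0, output = 0

0


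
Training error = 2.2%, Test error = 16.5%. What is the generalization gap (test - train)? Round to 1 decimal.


Generalization gap = test_error - train_error
= 16.5 - 2.2
= 14.3%
A large gap suggests overfitting.

14.3


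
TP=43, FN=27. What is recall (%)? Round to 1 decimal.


Recall = TP / (TP + FN) * 100
= 43 / (43 + 27)
= 43 / 70
= 0.6143
= 61.4%

61.4


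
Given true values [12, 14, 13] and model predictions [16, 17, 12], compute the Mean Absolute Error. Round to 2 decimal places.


Absolute errors: [4, 3, 1]
Sum of absolute errors = 8
MAE = 8 / 3 = 2.67

2.67


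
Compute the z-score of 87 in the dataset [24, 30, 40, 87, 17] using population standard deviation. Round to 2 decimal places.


Mean = (24 + 30 + 40 + 87 + 17) / 5 = 39.6
Variance = sum((x_i - mean)^2) / n = 618.64
Std = sqrt(618.64) = 24.8725
Z = (x - mean) / std
= (87 - 39.6) / 24.8725
= 47.4 / 24.8725
= 1.91

1.91


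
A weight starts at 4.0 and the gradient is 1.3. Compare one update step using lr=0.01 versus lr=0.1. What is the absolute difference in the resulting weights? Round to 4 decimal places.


With lr=0.01: w_new = 4.0 - 0.01 * 1.3 = 3.987
With lr=0.1: w_new = 4.0 - 0.1 * 1.3 = 3.87
Absolute difference = |3.987 - 3.87|
= 0.1170

0.1170


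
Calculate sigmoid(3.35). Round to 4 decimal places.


sigmoid(z) = 1 / (1 + exp(-z))
exp(-(3.35)) = exp(-3.35) = 0.0351
1 + 0.0351 = 1.0351
1 / 1.0351 = 0.9661

0.9661


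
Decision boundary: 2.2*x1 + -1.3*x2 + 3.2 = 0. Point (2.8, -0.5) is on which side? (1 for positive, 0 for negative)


Compute 2.2 * 2.8 + -1.3 * -0.5 + 3.2
= 6.16 + 0.65 + 3.2
= 10.01
Since 10.01 >= 0, the point is on the positive side.

1


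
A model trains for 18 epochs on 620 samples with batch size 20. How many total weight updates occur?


Iterations per epoch = 620 / 20 = 31
Total updates = iterations_per_epoch * epochs
= 31 * 18
= 558

558


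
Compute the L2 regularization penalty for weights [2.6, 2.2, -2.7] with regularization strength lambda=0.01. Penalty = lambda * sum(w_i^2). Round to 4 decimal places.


Squaring each weight:
2.6^2 = 6.76
2.2^2 = 4.84
(-2.7)^2 = 7.29
Sum of squares = 18.89
Penalty = 0.01 * 18.89 = 0.1889

0.1889


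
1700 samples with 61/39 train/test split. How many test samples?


Train samples = 1700 * 61% = 1037
Test samples = 1700 - 1037
= 663

663


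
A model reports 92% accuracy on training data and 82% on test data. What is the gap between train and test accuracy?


Gap = train_accuracy - test_accuracy
= 92 - 82
= 10%
This moderate gap may indicate mild overfitting.

10


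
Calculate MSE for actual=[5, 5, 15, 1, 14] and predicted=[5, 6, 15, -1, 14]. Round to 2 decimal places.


Differences: [0, -1, 0, 2, 0]
Squared errors: [0, 1, 0, 4, 0]
Sum of squared errors = 5
MSE = 5 / 5 = 1.00

1.00


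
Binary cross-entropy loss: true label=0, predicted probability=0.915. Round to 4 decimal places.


For y=0: Loss = -log(1-p)
= -log(1 - 0.915)
= -log(0.085)
= -(-2.4651)
= 2.4651

2.4651


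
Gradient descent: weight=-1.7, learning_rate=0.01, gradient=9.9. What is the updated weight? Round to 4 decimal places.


w_new = w_old - lr * gradient
= -1.7 - 0.01 * 9.9
= -1.7 - (0.099)
= -1.7990

-1.7990


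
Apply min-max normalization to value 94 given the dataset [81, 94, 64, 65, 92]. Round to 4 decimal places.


Min = 64, Max = 94
Range = 94 - 64 = 30
Scaled = (x - min) / (max - min)
= (94 - 64) / 30
= 30 / 30
= 1.0000

1.0000


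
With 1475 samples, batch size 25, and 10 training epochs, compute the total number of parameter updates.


Iterations per epoch = 1475 / 25 = 59
Total updates = iterations_per_epoch * epochs
= 59 * 10
= 590

590


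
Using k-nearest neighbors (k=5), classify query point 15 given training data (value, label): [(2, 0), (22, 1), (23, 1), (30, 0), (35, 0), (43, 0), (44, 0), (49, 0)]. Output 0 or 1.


Distances from query 15:
Point 22 (class 1): distance = 7
Point 23 (class 1): distance = 8
Point 2 (class 0): distance = 13
Point 30 (class 0): distance = 15
Point 35 (class 0): distance = 20
K=5 nearest neighbors: classes = [1, 1, 0, 0, 0]
Votes for class 1: 2 / 5
Majority vote => class 0

0


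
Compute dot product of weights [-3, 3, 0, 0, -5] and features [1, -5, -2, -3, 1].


Element-wise products:
-3 * 1 = -3
3 * -5 = -15
0 * -2 = 0
0 * -3 = 0
-5 * 1 = -5
Sum = -3 + -15 + 0 + 0 + -5
= -23

-23


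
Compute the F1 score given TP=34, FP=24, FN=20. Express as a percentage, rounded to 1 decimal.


Precision = TP / (TP + FP) = 34 / 58 = 0.5862
Recall = TP / (TP + FN) = 34 / 54 = 0.6296
F1 = 2 * P * R / (P + R)
= 2 * 0.5862 * 0.6296 / (0.5862 + 0.6296)
= 0.7382 / 1.2158
= 0.6071
As percentage: 60.7%

60.7


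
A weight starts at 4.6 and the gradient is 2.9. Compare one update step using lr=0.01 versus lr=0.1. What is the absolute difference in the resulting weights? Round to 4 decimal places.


With lr=0.01: w_new = 4.6 - 0.01 * 2.9 = 4.571
With lr=0.1: w_new = 4.6 - 0.1 * 2.9 = 4.31
Absolute difference = |4.571 - 4.31|
= 0.2610

0.2610


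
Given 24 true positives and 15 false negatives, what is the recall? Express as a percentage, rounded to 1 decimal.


Recall = TP / (TP + FN) * 100
= 24 / (24 + 15)
= 24 / 39
= 0.6154
= 61.5%

61.5


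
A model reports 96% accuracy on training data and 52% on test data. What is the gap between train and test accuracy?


Gap = train_accuracy - test_accuracy
= 96 - 52
= 44%
This large gap strongly indicates overfitting.

44


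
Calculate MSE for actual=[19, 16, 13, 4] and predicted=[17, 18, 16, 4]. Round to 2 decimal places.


Differences: [2, -2, -3, 0]
Squared errors: [4, 4, 9, 0]
Sum of squared errors = 17
MSE = 17 / 4 = 4.25

4.25


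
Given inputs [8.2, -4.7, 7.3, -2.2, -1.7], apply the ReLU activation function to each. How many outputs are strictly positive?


ReLU(x) = max(0, x) for each element:
ReLU(8.2) = 8.2
ReLU(-4.7) = 0
ReLU(7.3) = 7.3
ReLU(-2.2) = 0
ReLU(-1.7) = 0
Active neurons (>0): 2

2


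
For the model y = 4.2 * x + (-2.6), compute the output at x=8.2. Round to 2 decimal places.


y = 4.2 * 8.2 + (-2.6)
= 34.44 + (-2.6)
= 31.84

31.84


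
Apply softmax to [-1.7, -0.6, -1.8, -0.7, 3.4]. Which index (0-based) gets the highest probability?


Softmax is a monotonic transformation, so it preserves the argmax.
We need to find the index of the maximum logit.
Index 0: -1.7
Index 1: -0.6
Index 2: -1.8
Index 3: -0.7
Index 4: 3.4
Maximum logit = 3.4 at index 4

4


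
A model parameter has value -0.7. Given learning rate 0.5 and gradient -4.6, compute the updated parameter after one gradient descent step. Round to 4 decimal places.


w_new = w_old - lr * gradient
= -0.7 - 0.5 * -4.6
= -0.7 - (-2.3)
= 1.6000

1.6000


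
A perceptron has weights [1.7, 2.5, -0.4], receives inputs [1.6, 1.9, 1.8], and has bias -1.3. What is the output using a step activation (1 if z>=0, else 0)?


z = w . x + b
= 1.7*1.6 + 2.5*1.9 + -0.4*1.8 + -1.3
= 2.72 + 4.75 + -0.72 + -1.3
= 6.75 + -1.3
= 5.45
Since z = 5.45 >= 0, output = 1

1


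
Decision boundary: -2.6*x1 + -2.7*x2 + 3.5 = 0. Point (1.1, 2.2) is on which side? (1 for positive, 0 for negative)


Compute -2.6 * 1.1 + -2.7 * 2.2 + 3.5
= -2.86 + -5.94 + 3.5
= -5.3
Since -5.3 < 0, the point is on the negative side.

0


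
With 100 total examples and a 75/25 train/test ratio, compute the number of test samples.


Train samples = 100 * 75% = 75
Test samples = 100 - 75
= 25

25


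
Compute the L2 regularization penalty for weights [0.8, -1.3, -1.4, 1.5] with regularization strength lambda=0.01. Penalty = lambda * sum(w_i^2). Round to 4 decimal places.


Squaring each weight:
0.8^2 = 0.64
(-1.3)^2 = 1.69
(-1.4)^2 = 1.96
1.5^2 = 2.25
Sum of squares = 6.54
Penalty = 0.01 * 6.54 = 0.0654

0.0654


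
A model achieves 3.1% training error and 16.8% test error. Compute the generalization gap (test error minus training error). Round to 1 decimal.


Generalization gap = test_error - train_error
= 16.8 - 3.1
= 13.7%
A large gap suggests overfitting.

13.7


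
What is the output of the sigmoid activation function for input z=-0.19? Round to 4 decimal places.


sigmoid(z) = 1 / (1 + exp(-z))
exp(-(-0.19)) = exp(0.19) = 1.2092
1 + 1.2092 = 2.2092
1 / 2.2092 = 0.4526

0.4526


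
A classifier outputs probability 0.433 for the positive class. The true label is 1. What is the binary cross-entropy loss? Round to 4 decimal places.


For y=1: Loss = -log(p)
= -log(0.433)
= -(-0.837)
= 0.8370

0.8370


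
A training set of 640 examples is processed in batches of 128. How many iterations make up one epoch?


Iterations per epoch = dataset_size / batch_size
= 640 / 128
= 5

5


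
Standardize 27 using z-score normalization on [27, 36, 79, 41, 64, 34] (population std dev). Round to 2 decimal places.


Mean = (27 + 36 + 79 + 41 + 64 + 34) / 6 = 46.8333
Variance = sum((x_i - mean)^2) / n = 339.8056
Std = sqrt(339.8056) = 18.4338
Z = (x - mean) / std
= (27 - 46.8333) / 18.4338
= -19.8333 / 18.4338
= -1.08

-1.08


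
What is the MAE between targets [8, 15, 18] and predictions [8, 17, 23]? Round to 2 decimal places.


Absolute errors: [0, 2, 5]
Sum of absolute errors = 7
MAE = 7 / 3 = 2.33

2.33


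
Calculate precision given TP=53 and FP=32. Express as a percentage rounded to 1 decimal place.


Precision = TP / (TP + FP) * 100
= 53 / (53 + 32)
= 53 / 85
= 0.6235
= 62.4%

62.4


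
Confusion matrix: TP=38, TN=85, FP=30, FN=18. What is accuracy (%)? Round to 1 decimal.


Accuracy = (TP + TN) / (TP + TN + FP + FN) * 100
= (38 + 85) / (38 + 85 + 30 + 18)
= 123 / 171
= 0.7193
= 71.9%

71.9


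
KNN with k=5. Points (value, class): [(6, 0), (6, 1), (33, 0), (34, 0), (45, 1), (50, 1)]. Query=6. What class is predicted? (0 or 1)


Distances from query 6:
Point 6 (class 0): distance = 0
Point 6 (class 1): distance = 0
Point 33 (class 0): distance = 27
Point 34 (class 0): distance = 28
Point 45 (class 1): distance = 39
K=5 nearest neighbors: classes = [0, 1, 0, 0, 1]
Votes for class 1: 2 / 5
Majority vote => class 0

0


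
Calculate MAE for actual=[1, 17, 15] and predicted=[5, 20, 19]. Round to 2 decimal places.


Absolute errors: [4, 3, 4]
Sum of absolute errors = 11
MAE = 11 / 3 = 3.67

3.67


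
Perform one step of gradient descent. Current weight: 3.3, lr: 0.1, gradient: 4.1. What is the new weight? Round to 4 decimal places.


w_new = w_old - lr * gradient
= 3.3 - 0.1 * 4.1
= 3.3 - (0.41)
= 2.8900

2.8900


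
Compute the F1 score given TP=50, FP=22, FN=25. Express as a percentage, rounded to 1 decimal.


Precision = TP / (TP + FP) = 50 / 72 = 0.6944
Recall = TP / (TP + FN) = 50 / 75 = 0.6667
F1 = 2 * P * R / (P + R)
= 2 * 0.6944 * 0.6667 / (0.6944 + 0.6667)
= 0.9259 / 1.3611
= 0.6803
As percentage: 68.0%

68.0


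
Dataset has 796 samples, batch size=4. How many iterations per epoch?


Iterations per epoch = dataset_size / batch_size
= 796 / 4
= 199

199


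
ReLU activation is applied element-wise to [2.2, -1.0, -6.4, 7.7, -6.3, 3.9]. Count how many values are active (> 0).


ReLU(x) = max(0, x) for each element:
ReLU(2.2) = 2.2
ReLU(-1.0) = 0
ReLU(-6.4) = 0
ReLU(7.7) = 7.7
ReLU(-6.3) = 0
ReLU(3.9) = 3.9
Active neurons (>0): 3

3


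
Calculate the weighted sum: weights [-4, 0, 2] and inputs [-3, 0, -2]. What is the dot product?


Element-wise products:
-4 * -3 = 12
0 * 0 = 0
2 * -2 = -4
Sum = 12 + 0 + -4
= 8

8


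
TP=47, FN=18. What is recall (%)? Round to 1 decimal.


Recall = TP / (TP + FN) * 100
= 47 / (47 + 18)
= 47 / 65
= 0.7231
= 72.3%

72.3


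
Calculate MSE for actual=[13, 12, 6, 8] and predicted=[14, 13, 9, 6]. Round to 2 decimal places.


Differences: [-1, -1, -3, 2]
Squared errors: [1, 1, 9, 4]
Sum of squared errors = 15
MSE = 15 / 4 = 3.75

3.75


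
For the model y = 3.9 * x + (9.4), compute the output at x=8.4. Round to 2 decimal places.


y = 3.9 * 8.4 + (9.4)
= 32.76 + (9.4)
= 42.16

42.16


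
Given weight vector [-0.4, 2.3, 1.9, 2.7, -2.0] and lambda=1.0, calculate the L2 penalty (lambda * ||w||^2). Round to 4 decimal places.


Squaring each weight:
(-0.4)^2 = 0.16
2.3^2 = 5.29
1.9^2 = 3.61
2.7^2 = 7.29
(-2.0)^2 = 4.0
Sum of squares = 20.35
Penalty = 1.0 * 20.35 = 20.3500

20.3500


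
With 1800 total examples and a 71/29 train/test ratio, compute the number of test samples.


Train samples = 1800 * 71% = 1278
Test samples = 1800 - 1278
= 522

522


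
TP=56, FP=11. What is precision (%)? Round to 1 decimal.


Precision = TP / (TP + FP) * 100
= 56 / (56 + 11)
= 56 / 67
= 0.8358
= 83.6%

83.6


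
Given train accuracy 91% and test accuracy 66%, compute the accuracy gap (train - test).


Gap = train_accuracy - test_accuracy
= 91 - 66
= 25%
This large gap strongly indicates overfitting.

25


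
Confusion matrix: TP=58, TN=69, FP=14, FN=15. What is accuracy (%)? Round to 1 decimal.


Accuracy = (TP + TN) / (TP + TN + FP + FN) * 100
= (58 + 69) / (58 + 69 + 14 + 15)
= 127 / 156
= 0.8141
= 81.4%

81.4


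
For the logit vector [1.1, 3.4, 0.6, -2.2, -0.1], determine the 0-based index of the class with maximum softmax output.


Softmax is a monotonic transformation, so it preserves the argmax.
We need to find the index of the maximum logit.
Index 0: 1.1
Index 1: 3.4
Index 2: 0.6
Index 3: -2.2
Index 4: -0.1
Maximum logit = 3.4 at index 1

1


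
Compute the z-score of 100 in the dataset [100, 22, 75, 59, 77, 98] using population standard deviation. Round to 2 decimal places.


Mean = (100 + 22 + 75 + 59 + 77 + 98) / 6 = 71.8333
Variance = sum((x_i - mean)^2) / n = 693.8056
Std = sqrt(693.8056) = 26.3402
Z = (x - mean) / std
= (100 - 71.8333) / 26.3402
= 28.1667 / 26.3402
= 1.07

1.07


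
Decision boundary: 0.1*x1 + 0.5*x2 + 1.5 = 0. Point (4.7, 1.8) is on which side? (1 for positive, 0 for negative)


Compute 0.1 * 4.7 + 0.5 * 1.8 + 1.5
= 0.47 + 0.9 + 1.5
= 2.87
Since 2.87 >= 0, the point is on the positive side.

1


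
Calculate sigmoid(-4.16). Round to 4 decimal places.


sigmoid(z) = 1 / (1 + exp(-z))
exp(-(-4.16)) = exp(4.16) = 64.0715
1 + 64.0715 = 65.0715
1 / 65.0715 = 0.0154

0.0154


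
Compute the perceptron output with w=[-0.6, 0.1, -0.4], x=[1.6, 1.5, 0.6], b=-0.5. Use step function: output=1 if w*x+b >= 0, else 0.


z = w . x + b
= -0.6*1.6 + 0.1*1.5 + -0.4*0.6 + -0.5
= -0.96 + 0.15 + -0.24 + -0.5
= -1.05 + -0.5
= -1.55
Since z = -1.55 < 0, output = 0

0


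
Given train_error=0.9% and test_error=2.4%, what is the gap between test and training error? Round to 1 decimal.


Generalization gap = test_error - train_error
= 2.4 - 0.9
= 1.5%
A small gap suggests good generalization.

1.5


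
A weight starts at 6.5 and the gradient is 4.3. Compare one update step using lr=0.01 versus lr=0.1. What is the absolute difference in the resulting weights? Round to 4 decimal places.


With lr=0.01: w_new = 6.5 - 0.01 * 4.3 = 6.457
With lr=0.1: w_new = 6.5 - 0.1 * 4.3 = 6.07
Absolute difference = |6.457 - 6.07|
= 0.3870

0.3870


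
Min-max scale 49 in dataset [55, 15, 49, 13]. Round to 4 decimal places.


Min = 13, Max = 55
Range = 55 - 13 = 42
Scaled = (x - min) / (max - min)
= (49 - 13) / 42
= 36 / 42
= 0.8571

0.8571


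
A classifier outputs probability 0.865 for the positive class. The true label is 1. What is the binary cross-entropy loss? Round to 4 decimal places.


For y=1: Loss = -log(p)
= -log(0.865)
= -(-0.145)
= 0.1450

0.1450


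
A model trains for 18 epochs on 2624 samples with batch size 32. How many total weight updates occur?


Iterations per epoch = 2624 / 32 = 82
Total updates = iterations_per_epoch * epochs
= 82 * 18
= 1476

1476


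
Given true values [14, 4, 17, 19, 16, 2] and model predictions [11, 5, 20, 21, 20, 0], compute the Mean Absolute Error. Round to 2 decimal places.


Absolute errors: [3, 1, 3, 2, 4, 2]
Sum of absolute errors = 15
MAE = 15 / 6 = 2.50

2.50


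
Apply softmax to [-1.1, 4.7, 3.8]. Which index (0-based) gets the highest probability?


Softmax is a monotonic transformation, so it preserves the argmax.
We need to find the index of the maximum logit.
Index 0: -1.1
Index 1: 4.7
Index 2: 3.8
Maximum logit = 4.7 at index 1

1


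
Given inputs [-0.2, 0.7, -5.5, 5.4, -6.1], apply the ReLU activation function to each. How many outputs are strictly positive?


ReLU(x) = max(0, x) for each element:
ReLU(-0.2) = 0
ReLU(0.7) = 0.7
ReLU(-5.5) = 0
ReLU(5.4) = 5.4
ReLU(-6.1) = 0
Active neurons (>0): 2

2


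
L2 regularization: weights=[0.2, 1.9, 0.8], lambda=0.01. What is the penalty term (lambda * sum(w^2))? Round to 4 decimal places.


Squaring each weight:
0.2^2 = 0.04
1.9^2 = 3.61
0.8^2 = 0.64
Sum of squares = 4.29
Penalty = 0.01 * 4.29 = 0.0429

0.0429


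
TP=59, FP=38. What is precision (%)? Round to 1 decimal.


Precision = TP / (TP + FP) * 100
= 59 / (59 + 38)
= 59 / 97
= 0.6082
= 60.8%

60.8


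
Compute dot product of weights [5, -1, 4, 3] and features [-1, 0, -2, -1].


Element-wise products:
5 * -1 = -5
-1 * 0 = 0
4 * -2 = -8
3 * -1 = -3
Sum = -5 + 0 + -8 + -3
= -16

-16


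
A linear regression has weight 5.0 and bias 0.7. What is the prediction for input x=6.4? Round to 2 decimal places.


y = 5.0 * 6.4 + (0.7)
= 32.0 + (0.7)
= 32.70

32.70


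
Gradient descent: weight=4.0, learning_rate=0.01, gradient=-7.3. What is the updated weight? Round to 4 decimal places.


w_new = w_old - lr * gradient
= 4.0 - 0.01 * -7.3
= 4.0 - (-0.073)
= 4.0730

4.0730


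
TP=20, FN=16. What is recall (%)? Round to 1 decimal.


Recall = TP / (TP + FN) * 100
= 20 / (20 + 16)
= 20 / 36
= 0.5556
= 55.6%

55.6


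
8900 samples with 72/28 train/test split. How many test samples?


Train samples = 8900 * 72% = 6408
Test samples = 8900 - 6408
= 2492

2492


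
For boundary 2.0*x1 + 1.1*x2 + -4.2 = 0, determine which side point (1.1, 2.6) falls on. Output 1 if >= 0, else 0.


Compute 2.0 * 1.1 + 1.1 * 2.6 + -4.2
= 2.2 + 2.86 + -4.2
= 0.86
Since 0.86 >= 0, the point is on the positive side.

1


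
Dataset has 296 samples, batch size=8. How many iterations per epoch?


Iterations per epoch = dataset_size / batch_size
= 296 / 8
= 37

37


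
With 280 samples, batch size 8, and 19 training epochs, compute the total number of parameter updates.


Iterations per epoch = 280 / 8 = 35
Total updates = iterations_per_epoch * epochs
= 35 * 19
= 665

665


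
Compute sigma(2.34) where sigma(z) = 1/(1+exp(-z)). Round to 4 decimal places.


sigmoid(z) = 1 / (1 + exp(-z))
exp(-(2.34)) = exp(-2.34) = 0.0963
1 + 0.0963 = 1.0963
1 / 1.0963 = 0.9121

0.9121


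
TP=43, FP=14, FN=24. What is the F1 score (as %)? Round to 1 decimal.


Precision = TP / (TP + FP) = 43 / 57 = 0.7544
Recall = TP / (TP + FN) = 43 / 67 = 0.6418
F1 = 2 * P * R / (P + R)
= 2 * 0.7544 * 0.6418 / (0.7544 + 0.6418)
= 0.9683 / 1.3962
= 0.6935
As percentage: 69.4%

69.4


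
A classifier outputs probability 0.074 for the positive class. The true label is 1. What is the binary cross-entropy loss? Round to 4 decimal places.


For y=1: Loss = -log(p)
= -log(0.074)
= -(-2.6037)
= 2.6037

2.6037


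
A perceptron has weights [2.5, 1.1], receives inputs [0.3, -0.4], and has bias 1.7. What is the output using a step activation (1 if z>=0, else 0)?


z = w . x + b
= 2.5*0.3 + 1.1*-0.4 + 1.7
= 0.75 + -0.44 + 1.7
= 0.31 + 1.7
= 2.01
Since z = 2.01 >= 0, output = 1

1


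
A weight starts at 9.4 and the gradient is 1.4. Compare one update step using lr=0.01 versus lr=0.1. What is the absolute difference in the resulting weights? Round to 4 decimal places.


With lr=0.01: w_new = 9.4 - 0.01 * 1.4 = 9.386
With lr=0.1: w_new = 9.4 - 0.1 * 1.4 = 9.26
Absolute difference = |9.386 - 9.26|
= 0.1260

0.1260


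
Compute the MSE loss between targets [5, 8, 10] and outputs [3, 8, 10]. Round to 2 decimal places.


Differences: [2, 0, 0]
Squared errors: [4, 0, 0]
Sum of squared errors = 4
MSE = 4 / 3 = 1.33

1.33


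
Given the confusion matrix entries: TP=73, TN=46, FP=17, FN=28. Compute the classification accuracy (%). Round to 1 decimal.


Accuracy = (TP + TN) / (TP + TN + FP + FN) * 100
= (73 + 46) / (73 + 46 + 17 + 28)
= 119 / 164
= 0.7256
= 72.6%

72.6


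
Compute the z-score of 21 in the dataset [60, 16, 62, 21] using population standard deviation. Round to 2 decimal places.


Mean = (60 + 16 + 62 + 21) / 4 = 39.75
Variance = sum((x_i - mean)^2) / n = 455.1875
Std = sqrt(455.1875) = 21.3351
Z = (x - mean) / std
= (21 - 39.75) / 21.3351
= -18.75 / 21.3351
= -0.88

-0.88


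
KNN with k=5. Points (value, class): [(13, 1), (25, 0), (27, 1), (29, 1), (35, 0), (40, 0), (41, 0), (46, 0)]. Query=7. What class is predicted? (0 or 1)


Distances from query 7:
Point 13 (class 1): distance = 6
Point 25 (class 0): distance = 18
Point 27 (class 1): distance = 20
Point 29 (class 1): distance = 22
Point 35 (class 0): distance = 28
K=5 nearest neighbors: classes = [1, 0, 1, 1, 0]
Votes for class 1: 3 / 5
Majority vote => class 1

1


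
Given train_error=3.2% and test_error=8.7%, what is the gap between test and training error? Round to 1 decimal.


Generalization gap = test_error - train_error
= 8.7 - 3.2
= 5.5%
A moderate gap.

5.5


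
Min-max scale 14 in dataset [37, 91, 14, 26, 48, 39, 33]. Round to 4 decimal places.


Min = 14, Max = 91
Range = 91 - 14 = 77
Scaled = (x - min) / (max - min)
= (14 - 14) / 77
= 0 / 77
= 0.0000

0.0000


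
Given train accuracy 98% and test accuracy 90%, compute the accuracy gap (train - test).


Gap = train_accuracy - test_accuracy
= 98 - 90
= 8%
This moderate gap may indicate mild overfitting.

8


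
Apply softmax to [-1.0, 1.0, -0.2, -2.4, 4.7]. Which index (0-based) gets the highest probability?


Softmax is a monotonic transformation, so it preserves the argmax.
We need to find the index of the maximum logit.
Index 0: -1.0
Index 1: 1.0
Index 2: -0.2
Index 3: -2.4
Index 4: 4.7
Maximum logit = 4.7 at index 4

4


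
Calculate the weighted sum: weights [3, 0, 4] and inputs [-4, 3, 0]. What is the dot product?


Element-wise products:
3 * -4 = -12
0 * 3 = 0
4 * 0 = 0
Sum = -12 + 0 + 0
= -12

-12


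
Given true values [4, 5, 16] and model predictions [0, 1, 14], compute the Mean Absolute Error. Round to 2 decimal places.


Absolute errors: [4, 4, 2]
Sum of absolute errors = 10
MAE = 10 / 3 = 3.33

3.33


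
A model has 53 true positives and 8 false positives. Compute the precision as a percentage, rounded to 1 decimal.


Precision = TP / (TP + FP) * 100
= 53 / (53 + 8)
= 53 / 61
= 0.8689
= 86.9%

86.9


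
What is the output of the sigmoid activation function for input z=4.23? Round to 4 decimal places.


sigmoid(z) = 1 / (1 + exp(-z))
exp(-(4.23)) = exp(-4.23) = 0.0146
1 + 0.0146 = 1.0146
1 / 1.0146 = 0.9857

0.9857


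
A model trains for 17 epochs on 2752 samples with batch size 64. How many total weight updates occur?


Iterations per epoch = 2752 / 64 = 43
Total updates = iterations_per_epoch * epochs
= 43 * 17
= 731

731


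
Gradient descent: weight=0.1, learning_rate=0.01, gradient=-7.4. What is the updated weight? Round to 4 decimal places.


w_new = w_old - lr * gradient
= 0.1 - 0.01 * -7.4
= 0.1 - (-0.074)
= 0.1740

0.1740


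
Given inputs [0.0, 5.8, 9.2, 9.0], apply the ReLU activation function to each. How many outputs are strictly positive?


ReLU(x) = max(0, x) for each element:
ReLU(0.0) = 0
ReLU(5.8) = 5.8
ReLU(9.2) = 9.2
ReLU(9.0) = 9.0
Active neurons (>0): 3

3


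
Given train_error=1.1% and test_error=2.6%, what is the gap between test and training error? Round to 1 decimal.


Generalization gap = test_error - train_error
= 2.6 - 1.1
= 1.5%
A small gap suggests good generalization.

1.5


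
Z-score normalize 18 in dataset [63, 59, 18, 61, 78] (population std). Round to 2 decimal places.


Mean = (63 + 59 + 18 + 61 + 78) / 5 = 55.8
Variance = sum((x_i - mean)^2) / n = 402.16
Std = sqrt(402.16) = 20.0539
Z = (x - mean) / std
= (18 - 55.8) / 20.0539
= -37.8 / 20.0539
= -1.88

-1.88


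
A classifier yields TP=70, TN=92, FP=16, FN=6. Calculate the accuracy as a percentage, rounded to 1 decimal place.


Accuracy = (TP + TN) / (TP + TN + FP + FN) * 100
= (70 + 92) / (70 + 92 + 16 + 6)
= 162 / 184
= 0.8804
= 88.0%

88.0


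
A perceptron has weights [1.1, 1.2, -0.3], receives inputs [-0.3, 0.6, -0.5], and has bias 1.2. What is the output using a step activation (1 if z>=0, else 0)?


z = w . x + b
= 1.1*-0.3 + 1.2*0.6 + -0.3*-0.5 + 1.2
= -0.33 + 0.72 + 0.15 + 1.2
= 0.54 + 1.2
= 1.74
Since z = 1.74 >= 0, output = 1

1


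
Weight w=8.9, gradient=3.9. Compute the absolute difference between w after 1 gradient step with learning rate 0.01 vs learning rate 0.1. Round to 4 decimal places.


With lr=0.01: w_new = 8.9 - 0.01 * 3.9 = 8.861
With lr=0.1: w_new = 8.9 - 0.1 * 3.9 = 8.51
Absolute difference = |8.861 - 8.51|
= 0.3510

0.3510


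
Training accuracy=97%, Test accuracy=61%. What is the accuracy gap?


Gap = train_accuracy - test_accuracy
= 97 - 61
= 36%
This large gap strongly indicates overfitting.

36


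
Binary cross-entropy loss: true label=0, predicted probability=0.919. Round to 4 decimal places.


For y=0: Loss = -log(1-p)
= -log(1 - 0.919)
= -log(0.081)
= -(-2.5133)
= 2.5133

2.5133


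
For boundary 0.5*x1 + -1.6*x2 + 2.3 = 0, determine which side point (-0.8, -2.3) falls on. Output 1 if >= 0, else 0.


Compute 0.5 * -0.8 + -1.6 * -2.3 + 2.3
= -0.4 + 3.68 + 2.3
= 5.58
Since 5.58 >= 0, the point is on the positive side.

1


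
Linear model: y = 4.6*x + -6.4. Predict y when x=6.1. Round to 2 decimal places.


y = 4.6 * 6.1 + (-6.4)
= 28.06 + (-6.4)
= 21.66

21.66


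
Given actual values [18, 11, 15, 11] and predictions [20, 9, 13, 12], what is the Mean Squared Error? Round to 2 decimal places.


Differences: [-2, 2, 2, -1]
Squared errors: [4, 4, 4, 1]
Sum of squared errors = 13
MSE = 13 / 4 = 3.25

3.25


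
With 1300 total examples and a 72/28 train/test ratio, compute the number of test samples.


Train samples = 1300 * 72% = 936
Test samples = 1300 - 936
= 364

364


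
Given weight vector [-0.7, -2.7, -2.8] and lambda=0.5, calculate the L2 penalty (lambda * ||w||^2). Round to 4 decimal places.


Squaring each weight:
(-0.7)^2 = 0.49
(-2.7)^2 = 7.29
(-2.8)^2 = 7.84
Sum of squares = 15.62
Penalty = 0.5 * 15.62 = 7.8100

7.8100


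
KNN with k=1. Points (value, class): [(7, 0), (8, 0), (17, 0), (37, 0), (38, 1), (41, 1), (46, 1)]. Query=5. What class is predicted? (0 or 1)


Distances from query 5:
Point 7 (class 0): distance = 2
K=1 nearest neighbors: classes = [0]
Votes for class 1: 0 / 1
Majority vote => class 0

0
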